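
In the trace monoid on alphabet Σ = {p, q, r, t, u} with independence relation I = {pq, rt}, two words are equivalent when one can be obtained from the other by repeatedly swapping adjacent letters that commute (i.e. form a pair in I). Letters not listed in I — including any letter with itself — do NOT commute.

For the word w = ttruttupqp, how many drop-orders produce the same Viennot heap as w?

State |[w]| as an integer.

9

#0=t has no predecessor
#1=t depends on [0:t]
#2=r has no predecessor
#3=u depends on [1:t, 2:r]
#4=t depends on [3:u]
#5=t depends on [4:t]
#6=u depends on [5:t]
#7=p depends on [6:u]
#8=q depends on [6:u]
#9=p depends on [7:p]
sources: [0:t, 2:r]
N(rest) = Σ N(rest − s) over sources s of rest; N(one piece) = 1:
  size 1 → [8]=1  [9]=1
  size 2 → [7,9]=1  [8,9]=2
  size 3 → [7,8,9]=3
  size 4 → [6,7,8,9]=3
  size 5 → [5,6,7,8,9]=3
  size 6 → [4,5,6,7,8,9]=3
  size 7 → [3,4,5,6,7,8,9]=3
  size 8 → [1,3,4,5,6,7,8,9]=3  [2,3,4,5,6,7,8,9]=3
  first=0(t) contributes 6
  first=2(r) contributes 3
|[w]| = 9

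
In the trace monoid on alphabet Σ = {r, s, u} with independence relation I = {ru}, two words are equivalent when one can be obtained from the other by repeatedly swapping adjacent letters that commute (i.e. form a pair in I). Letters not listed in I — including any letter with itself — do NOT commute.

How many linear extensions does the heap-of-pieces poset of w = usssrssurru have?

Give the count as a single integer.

0(u) covers ∅
1(s) covers 0:u
2(s) covers 1:s
3(s) covers 2:s
4(r) covers 3:s
5(s) covers 4:r
6(s) covers 5:s
7(u) covers 6:s
8(r) covers 6:s
9(r) covers 8:r
10(u) covers 7:u
floor of heap: 0:u
completions by unplaced set U, small U first (add the entries for U minus each lowest piece of U):
  |U|=1: {9}:1  {10}:1
  |U|=2: {7,10}:1  {8,9}:1  {9,10}:2
  |U|=3: {7,9,10}:3  {8,9,10}:3
  |U|=4: {7,8,9,10}:6
  |U|=5: {6,7,8,9,10}:6
  |U|=6: {5,6,7,8,9,10}:6
  |U|=7: {4,5,6,7,8,9,10}:6
  |U|=8: {3,4,5,6,7,8,9,10}:6
  |U|=9: {2,3,4,5,6,7,8,9,10}:6
  start at 0(u): 6

6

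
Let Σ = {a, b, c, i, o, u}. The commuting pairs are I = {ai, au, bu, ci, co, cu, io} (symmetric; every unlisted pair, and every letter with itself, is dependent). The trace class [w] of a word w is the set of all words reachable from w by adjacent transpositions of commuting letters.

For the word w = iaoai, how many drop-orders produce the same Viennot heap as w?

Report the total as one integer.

#0=i has no predecessor
#1=a has no predecessor
#2=o depends on [1:a]
#3=a depends on [2:o]
#4=i depends on [0:i]
sources: [0:i, 1:a]
N(rest) = Σ N(rest − s) over sources s of rest; N(one piece) = 1:
  size 1 → [3]=1  [4]=1
  size 2 → [0,4]=1  [2,3]=1  [3,4]=2
  size 3 → [0,3,4]=3  [1,2,3]=1  [2,3,4]=3
  first=0(i) contributes 4
  first=1(a) contributes 6
|[w]| = 10

10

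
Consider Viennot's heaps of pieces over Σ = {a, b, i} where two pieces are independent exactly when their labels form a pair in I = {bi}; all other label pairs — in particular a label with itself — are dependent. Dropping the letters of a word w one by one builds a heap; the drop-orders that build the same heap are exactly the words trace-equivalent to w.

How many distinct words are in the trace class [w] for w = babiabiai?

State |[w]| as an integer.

4

drop 0:b onto floor
drop 1:a onto {0:b}
drop 2:b onto {1:a}
drop 3:i onto {1:a}
drop 4:a onto {2:b, 3:i}
drop 5:b onto {4:a}
drop 6:i onto {4:a}
drop 7:a onto {5:b, 6:i}
drop 8:i onto {7:a}
ground layer = {0:b}
drop-orders for the pieces not yet dropped (sum over which currently-grounded one goes next):
  1 to go: {8} 1
  2 to go: {7,8} 1
  3 to go: {5,7,8} 1  {6,7,8} 1
  4 to go: {5,6,7,8} 2
  5 to go: {4,5,6,7,8} 2
  6 to go: {2,4,5,6,7,8} 2  {3,4,5,6,7,8} 2
  7 to go: {2,3,4,5,6,7,8} 4
  if 0:b drops first: 4 orders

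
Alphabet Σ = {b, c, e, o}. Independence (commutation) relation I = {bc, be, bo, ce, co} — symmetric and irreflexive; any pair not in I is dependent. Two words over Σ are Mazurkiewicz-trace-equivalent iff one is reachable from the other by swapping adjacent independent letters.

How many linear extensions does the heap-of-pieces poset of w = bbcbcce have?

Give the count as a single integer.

140

#0=b has no predecessor
#1=b depends on [0:b]
#2=c has no predecessor
#3=b depends on [1:b]
#4=c depends on [2:c]
#5=c depends on [4:c]
#6=e has no predecessor
sources: [0:b, 2:c, 6:e]
N(rest) = Σ N(rest − s) over sources s of rest; N(one piece) = 1:
  size 1 → [3]=1  [5]=1  [6]=1
  size 2 → [1,3]=1  [3,5]=2  [3,6]=2  [4,5]=1  [5,6]=2
  size 3 → [0,1,3]=1  [1,3,5]=3  [1,3,6]=3  [2,4,5]=1  [3,4,5]=3  [3,5,6]=6  [4,5,6]=3
  size 4 → [0,1,3,5]=4  [0,1,3,6]=4  [1,3,4,5]=6  [1,3,5,6]=12  [2,3,4,5]=4  [2,4,5,6]=4  [3,4,5,6]=12
  size 5 → [0,1,3,4,5]=10  [0,1,3,5,6]=20  [1,2,3,4,5]=10  [1,3,4,5,6]=30  [2,3,4,5,6]=20
  first=0(b) contributes 60
  first=2(c) contributes 60
  first=6(e) contributes 20
|[w]| = 140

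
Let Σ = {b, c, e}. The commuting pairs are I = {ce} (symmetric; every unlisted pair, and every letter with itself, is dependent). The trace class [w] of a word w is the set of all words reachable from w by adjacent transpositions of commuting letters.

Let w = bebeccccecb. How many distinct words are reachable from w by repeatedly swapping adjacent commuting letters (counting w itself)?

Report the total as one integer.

21

#0=b has no predecessor
#1=e depends on [0:b]
#2=b depends on [1:e]
#3=e depends on [2:b]
#4=c depends on [2:b]
#5=c depends on [4:c]
#6=c depends on [5:c]
#7=c depends on [6:c]
#8=e depends on [3:e]
#9=c depends on [7:c]
#10=b depends on [8:e, 9:c]
sources: [0:b]
N(rest) = Σ N(rest − s) over sources s of rest; N(one piece) = 1:
  size 1 → [10]=1
  size 2 → [8,10]=1  [9,10]=1
  size 3 → [3,8,10]=1  [7,9,10]=1  [8,9,10]=2
  size 4 → [3,8,9,10]=3  [6,7,9,10]=1  [7,8,9,10]=3
  size 5 → [3,7,8,9,10]=6  [5,6,7,9,10]=1  [6,7,8,9,10]=4
  size 6 → [3,6,7,8,9,10]=10  [4,5,6,7,9,10]=1  [5,6,7,8,9,10]=5
  size 7 → [3,5,6,7,8,9,10]=15  [4,5,6,7,8,9,10]=6
  size 8 → [3,4,5,6,7,8,9,10]=21
  size 9 → [2,3,4,5,6,7,8,9,10]=21
  first=0(b) contributes 21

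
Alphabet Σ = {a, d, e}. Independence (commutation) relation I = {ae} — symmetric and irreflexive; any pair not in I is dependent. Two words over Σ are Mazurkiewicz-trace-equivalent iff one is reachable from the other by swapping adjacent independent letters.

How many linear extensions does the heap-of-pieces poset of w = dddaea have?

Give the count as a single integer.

3

#0=d has no predecessor
#1=d depends on [0:d]
#2=d depends on [1:d]
#3=a depends on [2:d]
#4=e depends on [2:d]
#5=a depends on [3:a]
sources: [0:d]
N(rest) = Σ N(rest − s) over sources s of rest; N(one piece) = 1:
  size 1 → [4]=1  [5]=1
  size 2 → [3,5]=1  [4,5]=2
  size 3 → [3,4,5]=3
  size 4 → [2,3,4,5]=3
  first=0(d) contributes 3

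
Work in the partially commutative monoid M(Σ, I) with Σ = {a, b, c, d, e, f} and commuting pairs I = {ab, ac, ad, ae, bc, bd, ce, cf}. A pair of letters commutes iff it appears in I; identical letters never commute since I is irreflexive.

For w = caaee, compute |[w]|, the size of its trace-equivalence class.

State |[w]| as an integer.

30

#0=c has no predecessor
#1=a has no predecessor
#2=a depends on [1:a]
#3=e has no predecessor
#4=e depends on [3:e]
sources: [0:c, 1:a, 3:e]
N(rest) = Σ N(rest − s) over sources s of rest; N(one piece) = 1:
  size 1 → [0]=1  [2]=1  [4]=1
  size 2 → [0,2]=2  [0,4]=2  [1,2]=1  [2,4]=2  [3,4]=1
  size 3 → [0,1,2]=3  [0,2,4]=6  [0,3,4]=3  [1,2,4]=3  [2,3,4]=3
  first=0(c) contributes 6
  first=1(a) contributes 12
  first=3(e) contributes 12
|[w]| = 30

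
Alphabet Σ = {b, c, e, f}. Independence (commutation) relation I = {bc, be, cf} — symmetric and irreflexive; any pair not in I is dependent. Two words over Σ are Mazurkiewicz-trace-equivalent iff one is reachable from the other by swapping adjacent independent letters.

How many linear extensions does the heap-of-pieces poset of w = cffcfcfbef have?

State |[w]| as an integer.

piece 0:c — minimal
piece 1:f — minimal
piece 2:f rests on {1:f}
piece 3:c rests on {0:c}
piece 4:f rests on {2:f}
piece 5:c rests on {3:c}
piece 6:f rests on {4:f}
piece 7:b rests on {6:f}
piece 8:e rests on {5:c, 6:f}
piece 9:f rests on {7:b, 8:e}
minimal pieces: {0:c, 1:f}
ways to finish when only these pieces remain (= sum over removing one remaining piece with nothing left below it):
  1 left: {9}→1
  2 left: {7,9}→1  {8,9}→1
  3 left: {5,8,9}→1  {7,8,9}→2
  4 left: {3,5,8,9}→1  {5,7,8,9}→3  {6,7,8,9}→2
  5 left: {0,3,5,8,9}→1  {3,5,7,8,9}→4  {4,6,7,8,9}→2  {5,6,7,8,9}→5
  6 left: {0,3,5,7,8,9}→5  {2,4,6,7,8,9}→2  {3,5,6,7,8,9}→9  {4,5,6,7,8,9}→7
  7 left: {0,3,5,6,7,8,9}→14  {1,2,4,6,7,8,9}→2  {2,4,5,6,7,8,9}→9  {3,4,5,6,7,8,9}→16
  8 left: {0,3,4,5,6,7,8,9}→30  {1,2,4,5,6,7,8,9}→11  {2,3,4,5,6,7,8,9}→25
  placing 0:c first → 36 extensions
  placing 1:f first → 55 extensions
total linear extensions = 91

91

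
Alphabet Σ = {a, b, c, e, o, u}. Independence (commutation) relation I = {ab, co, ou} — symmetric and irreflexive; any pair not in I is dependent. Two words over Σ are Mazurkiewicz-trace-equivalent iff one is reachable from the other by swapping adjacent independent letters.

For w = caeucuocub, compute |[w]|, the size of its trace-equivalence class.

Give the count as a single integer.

drop 0:c onto floor
drop 1:a onto {0:c}
drop 2:e onto {1:a}
drop 3:u onto {2:e}
drop 4:c onto {3:u}
drop 5:u onto {4:c}
drop 6:o onto {2:e}
drop 7:c onto {5:u}
drop 8:u onto {7:c}
drop 9:b onto {6:o, 8:u}
ground layer = {0:c}
drop-orders for the pieces not yet dropped (sum over which currently-grounded one goes next):
  1 to go: {9} 1
  2 to go: {6,9} 1  {8,9} 1
  3 to go: {6,8,9} 2  {7,8,9} 1
  4 to go: {5,7,8,9} 1  {6,7,8,9} 3
  5 to go: {4,5,7,8,9} 1  {5,6,7,8,9} 4
  6 to go: {3,4,5,7,8,9} 1  {4,5,6,7,8,9} 5
  7 to go: {3,4,5,6,7,8,9} 6
  8 to go: {2,3,4,5,6,7,8,9} 6
  if 0:c drops first: 6 orders

6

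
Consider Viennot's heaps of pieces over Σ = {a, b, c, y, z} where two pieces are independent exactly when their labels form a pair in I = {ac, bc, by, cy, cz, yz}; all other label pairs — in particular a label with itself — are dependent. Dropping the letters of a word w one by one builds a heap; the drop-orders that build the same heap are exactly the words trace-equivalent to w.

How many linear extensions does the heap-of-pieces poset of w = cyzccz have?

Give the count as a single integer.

60

#0=c has no predecessor
#1=y has no predecessor
#2=z has no predecessor
#3=c depends on [0:c]
#4=c depends on [3:c]
#5=z depends on [2:z]
sources: [0:c, 1:y, 2:z]
N(rest) = Σ N(rest − s) over sources s of rest; N(one piece) = 1:
  size 1 → [1]=1  [4]=1  [5]=1
  size 2 → [1,4]=2  [1,5]=2  [2,5]=1  [3,4]=1  [4,5]=2
  size 3 → [0,3,4]=1  [1,2,5]=3  [1,3,4]=3  [1,4,5]=6  [2,4,5]=3  [3,4,5]=3
  size 4 → [0,1,3,4]=4  [0,3,4,5]=4  [1,2,4,5]=12  [1,3,4,5]=12  [2,3,4,5]=6
  first=0(c) contributes 30
  first=1(y) contributes 10
  first=2(z) contributes 20
|[w]| = 60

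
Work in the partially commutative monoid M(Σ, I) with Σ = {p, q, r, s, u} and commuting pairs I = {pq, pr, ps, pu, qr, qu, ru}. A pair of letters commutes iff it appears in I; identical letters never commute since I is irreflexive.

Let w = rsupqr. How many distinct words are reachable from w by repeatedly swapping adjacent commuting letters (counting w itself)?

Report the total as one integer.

36

#0=r has no predecessor
#1=s depends on [0:r]
#2=u depends on [1:s]
#3=p has no predecessor
#4=q depends on [1:s]
#5=r depends on [1:s]
sources: [0:r, 3:p]
N(rest) = Σ N(rest − s) over sources s of rest; N(one piece) = 1:
  size 1 → [2]=1  [3]=1  [4]=1  [5]=1
  size 2 → [2,3]=2  [2,4]=2  [2,5]=2  [3,4]=2  [3,5]=2  [4,5]=2
  size 3 → [2,3,4]=6  [2,3,5]=6  [2,4,5]=6  [3,4,5]=6
  size 4 → [1,2,4,5]=6  [2,3,4,5]=24
  first=0(r) contributes 30
  first=3(p) contributes 6
|[w]| = 36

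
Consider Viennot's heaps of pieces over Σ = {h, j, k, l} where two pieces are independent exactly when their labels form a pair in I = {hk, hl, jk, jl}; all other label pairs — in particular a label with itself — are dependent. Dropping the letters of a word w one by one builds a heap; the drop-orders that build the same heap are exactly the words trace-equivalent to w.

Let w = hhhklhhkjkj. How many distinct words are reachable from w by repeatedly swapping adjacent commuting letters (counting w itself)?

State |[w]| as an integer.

330

0(h) covers ∅
1(h) covers 0:h
2(h) covers 1:h
3(k) covers ∅
4(l) covers 3:k
5(h) covers 2:h
6(h) covers 5:h
7(k) covers 4:l
8(j) covers 6:h
9(k) covers 7:k
10(j) covers 8:j
floor of heap: 0:h, 3:k
completions by unplaced set U, small U first (add the entries for U minus each lowest piece of U):
  |U|=1: {9}:1  {10}:1
  |U|=2: {7,9}:1  {8,10}:1  {9,10}:2
  |U|=3: {4,7,9}:1  {6,8,10}:1  {7,9,10}:3  {8,9,10}:3
  |U|=4: {3,4,7,9}:1  {4,7,9,10}:4  {5,6,8,10}:1  {6,8,9,10}:4  {7,8,9,10}:6
  |U|=5: {2,5,6,8,10}:1  {3,4,7,9,10}:5  {4,7,8,9,10}:10  {5,6,8,9,10}:5  {6,7,8,9,10}:10
  |U|=6: {1,2,5,6,8,10}:1  {2,5,6,8,9,10}:6  {3,4,7,8,9,10}:15  {4,6,7,8,9,10}:20  {5,6,7,8,9,10}:15
  |U|=7: {0,1,2,5,6,8,10}:1  {1,2,5,6,8,9,10}:7  {2,5,6,7,8,9,10}:21  {3,4,6,7,8,9,10}:35  {4,5,6,7,8,9,10}:35
  |U|=8: {0,1,2,5,6,8,9,10}:8  {1,2,5,6,7,8,9,10}:28  {2,4,5,6,7,8,9,10}:56  {3,4,5,6,7,8,9,10}:70
  |U|=9: {0,1,2,5,6,7,8,9,10}:36  {1,2,4,5,6,7,8,9,10}:84  {2,3,4,5,6,7,8,9,10}:126
  start at 0(h): 210
  start at 3(k): 120
sum over floor = 330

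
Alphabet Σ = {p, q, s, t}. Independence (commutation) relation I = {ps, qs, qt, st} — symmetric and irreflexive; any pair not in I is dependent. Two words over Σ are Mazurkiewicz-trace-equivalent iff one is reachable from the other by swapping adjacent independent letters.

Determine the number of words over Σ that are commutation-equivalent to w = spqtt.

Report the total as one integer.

#0=s has no predecessor
#1=p has no predecessor
#2=q depends on [1:p]
#3=t depends on [1:p]
#4=t depends on [3:t]
sources: [0:s, 1:p]
N(rest) = Σ N(rest − s) over sources s of rest; N(one piece) = 1:
  size 1 → [0]=1  [2]=1  [4]=1
  size 2 → [0,2]=2  [0,4]=2  [2,4]=2  [3,4]=1
  size 3 → [0,2,4]=6  [0,3,4]=3  [2,3,4]=3
  first=0(s) contributes 3
  first=1(p) contributes 12
|[w]| = 15

15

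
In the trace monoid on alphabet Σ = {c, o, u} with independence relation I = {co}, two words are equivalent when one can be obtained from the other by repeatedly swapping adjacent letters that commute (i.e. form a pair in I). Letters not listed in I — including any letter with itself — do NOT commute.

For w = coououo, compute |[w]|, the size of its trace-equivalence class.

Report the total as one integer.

0(c) covers ∅
1(o) covers ∅
2(o) covers 1:o
3(u) covers 0:c, 2:o
4(o) covers 3:u
5(u) covers 4:o
6(o) covers 5:u
floor of heap: 0:c, 1:o
completions by unplaced set U, small U first (add the entries for U minus each lowest piece of U):
  |U|=1: {6}:1
  |U|=2: {5,6}:1
  |U|=3: {4,5,6}:1
  |U|=4: {3,4,5,6}:1
  |U|=5: {0,3,4,5,6}:1  {2,3,4,5,6}:1
  start at 0(c): 1
  start at 1(o): 2
sum over floor = 3

3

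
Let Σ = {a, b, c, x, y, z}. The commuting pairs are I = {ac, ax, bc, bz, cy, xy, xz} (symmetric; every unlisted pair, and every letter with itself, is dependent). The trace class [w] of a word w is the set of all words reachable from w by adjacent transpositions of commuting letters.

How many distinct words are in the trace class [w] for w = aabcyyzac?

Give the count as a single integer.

drop 0:a onto floor
drop 1:a onto {0:a}
drop 2:b onto {1:a}
drop 3:c onto floor
drop 4:y onto {2:b}
drop 5:y onto {4:y}
drop 6:z onto {3:c, 5:y}
drop 7:a onto {6:z}
drop 8:c onto {6:z}
ground layer = {0:a, 3:c}
drop-orders for the pieces not yet dropped (sum over which currently-grounded one goes next):
  1 to go: {7} 1  {8} 1
  2 to go: {7,8} 2
  3 to go: {6,7,8} 2
  4 to go: {3,6,7,8} 2  {5,6,7,8} 2
  5 to go: {3,5,6,7,8} 4  {4,5,6,7,8} 2
  6 to go: {2,4,5,6,7,8} 2  {3,4,5,6,7,8} 6
  7 to go: {1,2,4,5,6,7,8} 2  {2,3,4,5,6,7,8} 8
  if 0:a drops first: 10 orders
  if 3:c drops first: 2 orders
heap linearizations: 12

12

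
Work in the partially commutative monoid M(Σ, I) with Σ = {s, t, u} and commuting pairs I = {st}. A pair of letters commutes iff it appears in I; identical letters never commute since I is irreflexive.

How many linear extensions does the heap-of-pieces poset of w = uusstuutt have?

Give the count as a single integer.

piece 0:u — minimal
piece 1:u rests on {0:u}
piece 2:s rests on {1:u}
piece 3:s rests on {2:s}
piece 4:t rests on {1:u}
piece 5:u rests on {3:s, 4:t}
piece 6:u rests on {5:u}
piece 7:t rests on {6:u}
piece 8:t rests on {7:t}
minimal pieces: {0:u}
ways to finish when only these pieces remain (= sum over removing one remaining piece with nothing left below it):
  1 left: {8}→1
  2 left: {7,8}→1
  3 left: {6,7,8}→1
  4 left: {5,6,7,8}→1
  5 left: {3,5,6,7,8}→1  {4,5,6,7,8}→1
  6 left: {2,3,5,6,7,8}→1  {3,4,5,6,7,8}→2
  7 left: {2,3,4,5,6,7,8}→3
  placing 0:u first → 3 extensions

3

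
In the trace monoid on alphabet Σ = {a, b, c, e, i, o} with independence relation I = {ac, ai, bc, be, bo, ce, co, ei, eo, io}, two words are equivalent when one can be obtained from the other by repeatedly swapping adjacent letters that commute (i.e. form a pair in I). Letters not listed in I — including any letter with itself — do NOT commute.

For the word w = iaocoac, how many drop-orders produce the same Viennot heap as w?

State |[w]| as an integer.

35

0(i) covers ∅
1(a) covers ∅
2(o) covers 1:a
3(c) covers 0:i
4(o) covers 2:o
5(a) covers 4:o
6(c) covers 3:c
floor of heap: 0:i, 1:a
completions by unplaced set U, small U first (add the entries for U minus each lowest piece of U):
  |U|=1: {5}:1  {6}:1
  |U|=2: {3,6}:1  {4,5}:1  {5,6}:2
  |U|=3: {0,3,6}:1  {2,4,5}:1  {3,5,6}:3  {4,5,6}:3
  |U|=4: {0,3,5,6}:4  {1,2,4,5}:1  {2,4,5,6}:4  {3,4,5,6}:6
  |U|=5: {0,3,4,5,6}:10  {1,2,4,5,6}:5  {2,3,4,5,6}:10
  start at 0(i): 15
  start at 1(a): 20
sum over floor = 35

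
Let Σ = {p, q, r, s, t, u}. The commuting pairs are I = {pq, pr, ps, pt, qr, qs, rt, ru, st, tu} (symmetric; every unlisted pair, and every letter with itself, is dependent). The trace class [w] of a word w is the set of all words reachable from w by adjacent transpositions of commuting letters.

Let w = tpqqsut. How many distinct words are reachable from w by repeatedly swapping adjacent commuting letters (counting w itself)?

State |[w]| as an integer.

50

0(t) covers ∅
1(p) covers ∅
2(q) covers 0:t
3(q) covers 2:q
4(s) covers ∅
5(u) covers 1:p, 3:q, 4:s
6(t) covers 3:q
floor of heap: 0:t, 1:p, 4:s
completions by unplaced set U, small U first (add the entries for U minus each lowest piece of U):
  |U|=1: {5}:1  {6}:1
  |U|=2: {1,5}:1  {4,5}:1  {5,6}:2
  |U|=3: {1,4,5}:2  {1,5,6}:3  {3,5,6}:2  {4,5,6}:3
  |U|=4: {1,3,5,6}:5  {1,4,5,6}:8  {2,3,5,6}:2  {3,4,5,6}:5
  |U|=5: {0,2,3,5,6}:2  {1,2,3,5,6}:7  {1,3,4,5,6}:18  {2,3,4,5,6}:7
  start at 0(t): 32
  start at 1(p): 9
  start at 4(s): 9
sum over floor = 50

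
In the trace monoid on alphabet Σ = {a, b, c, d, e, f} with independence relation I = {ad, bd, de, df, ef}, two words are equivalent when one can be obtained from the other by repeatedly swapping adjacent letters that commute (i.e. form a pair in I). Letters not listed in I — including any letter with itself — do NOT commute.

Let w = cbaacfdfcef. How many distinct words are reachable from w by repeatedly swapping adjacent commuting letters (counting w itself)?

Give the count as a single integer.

#0=c has no predecessor
#1=b depends on [0:c]
#2=a depends on [1:b]
#3=a depends on [2:a]
#4=c depends on [3:a]
#5=f depends on [4:c]
#6=d depends on [4:c]
#7=f depends on [5:f]
#8=c depends on [6:d, 7:f]
#9=e depends on [8:c]
#10=f depends on [8:c]
sources: [0:c]
N(rest) = Σ N(rest − s) over sources s of rest; N(one piece) = 1:
  size 1 → [9]=1  [10]=1
  size 2 → [9,10]=2
  size 3 → [8,9,10]=2
  size 4 → [6,8,9,10]=2  [7,8,9,10]=2
  size 5 → [5,7,8,9,10]=2  [6,7,8,9,10]=4
  size 6 → [5,6,7,8,9,10]=6
  size 7 → [4,5,6,7,8,9,10]=6
  size 8 → [3,4,5,6,7,8,9,10]=6
  size 9 → [2,3,4,5,6,7,8,9,10]=6
  first=0(c) contributes 6

6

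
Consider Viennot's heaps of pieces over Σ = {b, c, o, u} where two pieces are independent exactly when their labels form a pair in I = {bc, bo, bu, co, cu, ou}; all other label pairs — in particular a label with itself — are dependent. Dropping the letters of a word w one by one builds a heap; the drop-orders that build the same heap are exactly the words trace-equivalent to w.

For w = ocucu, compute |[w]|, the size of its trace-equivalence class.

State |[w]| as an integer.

30

piece 0:o — minimal
piece 1:c — minimal
piece 2:u — minimal
piece 3:c rests on {1:c}
piece 4:u rests on {2:u}
minimal pieces: {0:o, 1:c, 2:u}
ways to finish when only these pieces remain (= sum over removing one remaining piece with nothing left below it):
  1 left: {0}→1  {3}→1  {4}→1
  2 left: {0,3}→2  {0,4}→2  {1,3}→1  {2,4}→1  {3,4}→2
  3 left: {0,1,3}→3  {0,2,4}→3  {0,3,4}→6  {1,3,4}→3  {2,3,4}→3
  placing 0:o first → 6 extensions
  placing 1:c first → 12 extensions
  placing 2:u first → 12 extensions
total linear extensions = 30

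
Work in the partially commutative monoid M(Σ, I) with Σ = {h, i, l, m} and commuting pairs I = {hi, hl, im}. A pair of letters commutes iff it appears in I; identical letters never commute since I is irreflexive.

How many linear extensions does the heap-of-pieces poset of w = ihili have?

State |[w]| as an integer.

5

#0=i has no predecessor
#1=h has no predecessor
#2=i depends on [0:i]
#3=l depends on [2:i]
#4=i depends on [3:l]
sources: [0:i, 1:h]
N(rest) = Σ N(rest − s) over sources s of rest; N(one piece) = 1:
  size 1 → [1]=1  [4]=1
  size 2 → [1,4]=2  [3,4]=1
  size 3 → [1,3,4]=3  [2,3,4]=1
  first=0(i) contributes 4
  first=1(h) contributes 1
|[w]| = 5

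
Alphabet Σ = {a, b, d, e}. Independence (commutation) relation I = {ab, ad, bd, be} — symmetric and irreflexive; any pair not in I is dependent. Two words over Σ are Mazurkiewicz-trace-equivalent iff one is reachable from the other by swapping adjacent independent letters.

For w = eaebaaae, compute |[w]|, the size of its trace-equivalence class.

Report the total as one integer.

8

#0=e has no predecessor
#1=a depends on [0:e]
#2=e depends on [1:a]
#3=b has no predecessor
#4=a depends on [2:e]
#5=a depends on [4:a]
#6=a depends on [5:a]
#7=e depends on [6:a]
sources: [0:e, 3:b]
N(rest) = Σ N(rest − s) over sources s of rest; N(one piece) = 1:
  size 1 → [3]=1  [7]=1
  size 2 → [3,7]=2  [6,7]=1
  size 3 → [3,6,7]=3  [5,6,7]=1
  size 4 → [3,5,6,7]=4  [4,5,6,7]=1
  size 5 → [2,4,5,6,7]=1  [3,4,5,6,7]=5
  size 6 → [1,2,4,5,6,7]=1  [2,3,4,5,6,7]=6
  first=0(e) contributes 7
  first=3(b) contributes 1
|[w]| = 8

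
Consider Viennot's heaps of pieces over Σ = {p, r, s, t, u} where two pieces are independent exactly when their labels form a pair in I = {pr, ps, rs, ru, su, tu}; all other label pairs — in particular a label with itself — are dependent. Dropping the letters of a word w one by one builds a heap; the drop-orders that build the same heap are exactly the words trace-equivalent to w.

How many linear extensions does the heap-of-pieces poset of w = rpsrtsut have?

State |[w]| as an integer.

66

piece 0:r — minimal
piece 1:p — minimal
piece 2:s — minimal
piece 3:r rests on {0:r}
piece 4:t rests on {1:p, 2:s, 3:r}
piece 5:s rests on {4:t}
piece 6:u rests on {1:p}
piece 7:t rests on {5:s}
minimal pieces: {0:r, 1:p, 2:s}
ways to finish when only these pieces remain (= sum over removing one remaining piece with nothing left below it):
  1 left: {6}→1  {7}→1
  2 left: {5,7}→1  {6,7}→2
  3 left: {4,5,7}→1  {5,6,7}→3
  4 left: {2,4,5,7}→1  {3,4,5,7}→1  {4,5,6,7}→4
  5 left: {0,3,4,5,7}→1  {1,4,5,6,7}→4  {2,3,4,5,7}→2  {2,4,5,6,7}→5  {3,4,5,6,7}→5
  6 left: {0,2,3,4,5,7}→3  {0,3,4,5,6,7}→6  {1,2,4,5,6,7}→9  {1,3,4,5,6,7}→9  {2,3,4,5,6,7}→12
  placing 0:r first → 30 extensions
  placing 1:p first → 21 extensions
  placing 2:s first → 15 extensions
total linear extensions = 66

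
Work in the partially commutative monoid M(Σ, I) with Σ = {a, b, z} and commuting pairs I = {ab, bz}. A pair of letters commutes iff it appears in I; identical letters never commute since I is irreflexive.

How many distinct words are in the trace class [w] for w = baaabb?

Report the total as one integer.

piece 0:b — minimal
piece 1:a — minimal
piece 2:a rests on {1:a}
piece 3:a rests on {2:a}
piece 4:b rests on {0:b}
piece 5:b rests on {4:b}
minimal pieces: {0:b, 1:a}
ways to finish when only these pieces remain (= sum over removing one remaining piece with nothing left below it):
  1 left: {3}→1  {5}→1
  2 left: {2,3}→1  {3,5}→2  {4,5}→1
  3 left: {0,4,5}→1  {1,2,3}→1  {2,3,5}→3  {3,4,5}→3
  4 left: {0,3,4,5}→4  {1,2,3,5}→4  {2,3,4,5}→6
  placing 0:b first → 10 extensions
  placing 1:a first → 10 extensions
total linear extensions = 20

20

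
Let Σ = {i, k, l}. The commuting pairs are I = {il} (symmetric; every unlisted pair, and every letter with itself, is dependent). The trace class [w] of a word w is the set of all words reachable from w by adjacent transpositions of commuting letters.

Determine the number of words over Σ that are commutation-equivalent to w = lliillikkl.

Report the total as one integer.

#0=l has no predecessor
#1=l depends on [0:l]
#2=i has no predecessor
#3=i depends on [2:i]
#4=l depends on [1:l]
#5=l depends on [4:l]
#6=i depends on [3:i]
#7=k depends on [5:l, 6:i]
#8=k depends on [7:k]
#9=l depends on [8:k]
sources: [0:l, 2:i]
N(rest) = Σ N(rest − s) over sources s of rest; N(one piece) = 1:
  size 1 → [9]=1
  size 2 → [8,9]=1
  size 3 → [7,8,9]=1
  size 4 → [5,7,8,9]=1  [6,7,8,9]=1
  size 5 → [3,6,7,8,9]=1  [4,5,7,8,9]=1  [5,6,7,8,9]=2
  size 6 → [1,4,5,7,8,9]=1  [2,3,6,7,8,9]=1  [3,5,6,7,8,9]=3  [4,5,6,7,8,9]=3
  size 7 → [0,1,4,5,7,8,9]=1  [1,4,5,6,7,8,9]=4  [2,3,5,6,7,8,9]=4  [3,4,5,6,7,8,9]=6
  size 8 → [0,1,4,5,6,7,8,9]=5  [1,3,4,5,6,7,8,9]=10  [2,3,4,5,6,7,8,9]=10
  first=0(l) contributes 20
  first=2(i) contributes 15
|[w]| = 35

35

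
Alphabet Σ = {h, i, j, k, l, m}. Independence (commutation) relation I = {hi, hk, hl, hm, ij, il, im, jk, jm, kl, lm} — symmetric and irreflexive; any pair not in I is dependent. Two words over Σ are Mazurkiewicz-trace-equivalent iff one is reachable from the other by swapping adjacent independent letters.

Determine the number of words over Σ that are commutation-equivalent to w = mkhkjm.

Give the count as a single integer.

15

piece 0:m — minimal
piece 1:k rests on {0:m}
piece 2:h — minimal
piece 3:k rests on {1:k}
piece 4:j rests on {2:h}
piece 5:m rests on {3:k}
minimal pieces: {0:m, 2:h}
ways to finish when only these pieces remain (= sum over removing one remaining piece with nothing left below it):
  1 left: {4}→1  {5}→1
  2 left: {2,4}→1  {3,5}→1  {4,5}→2
  3 left: {1,3,5}→1  {2,4,5}→3  {3,4,5}→3
  4 left: {0,1,3,5}→1  {1,3,4,5}→4  {2,3,4,5}→6
  placing 0:m first → 10 extensions
  placing 2:h first → 5 extensions
total linear extensions = 15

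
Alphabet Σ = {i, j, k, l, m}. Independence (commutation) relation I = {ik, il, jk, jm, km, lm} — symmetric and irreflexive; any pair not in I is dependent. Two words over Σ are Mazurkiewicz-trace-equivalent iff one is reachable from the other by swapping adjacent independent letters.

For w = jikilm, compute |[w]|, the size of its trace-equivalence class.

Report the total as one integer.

14

0(j) covers ∅
1(i) covers 0:j
2(k) covers ∅
3(i) covers 1:i
4(l) covers 0:j, 2:k
5(m) covers 3:i
floor of heap: 0:j, 2:k
completions by unplaced set U, small U first (add the entries for U minus each lowest piece of U):
  |U|=1: {4}:1  {5}:1
  |U|=2: {2,4}:1  {3,5}:1  {4,5}:2
  |U|=3: {1,3,5}:1  {2,4,5}:3  {3,4,5}:3
  |U|=4: {1,3,4,5}:4  {2,3,4,5}:6
  start at 0(j): 10
  start at 2(k): 4
sum over floor = 14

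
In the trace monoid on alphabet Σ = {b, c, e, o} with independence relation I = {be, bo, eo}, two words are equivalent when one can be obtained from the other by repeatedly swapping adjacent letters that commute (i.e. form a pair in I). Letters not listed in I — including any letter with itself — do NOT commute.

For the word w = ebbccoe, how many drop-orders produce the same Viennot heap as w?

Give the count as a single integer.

0(e) covers ∅
1(b) covers ∅
2(b) covers 1:b
3(c) covers 0:e, 2:b
4(c) covers 3:c
5(o) covers 4:c
6(e) covers 4:c
floor of heap: 0:e, 1:b
completions by unplaced set U, small U first (add the entries for U minus each lowest piece of U):
  |U|=1: {5}:1  {6}:1
  |U|=2: {5,6}:2
  |U|=3: {4,5,6}:2
  |U|=4: {3,4,5,6}:2
  |U|=5: {0,3,4,5,6}:2  {2,3,4,5,6}:2
  start at 0(e): 2
  start at 1(b): 4
sum over floor = 6

6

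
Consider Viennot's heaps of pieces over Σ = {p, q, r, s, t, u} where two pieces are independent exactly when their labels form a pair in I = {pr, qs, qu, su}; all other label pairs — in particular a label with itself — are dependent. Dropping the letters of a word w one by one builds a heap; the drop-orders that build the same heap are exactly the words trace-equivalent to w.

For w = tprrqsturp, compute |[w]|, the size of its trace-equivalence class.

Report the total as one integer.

12

drop 0:t onto floor
drop 1:p onto {0:t}
drop 2:r onto {0:t}
drop 3:r onto {2:r}
drop 4:q onto {1:p, 3:r}
drop 5:s onto {1:p, 3:r}
drop 6:t onto {4:q, 5:s}
drop 7:u onto {6:t}
drop 8:r onto {7:u}
drop 9:p onto {7:u}
ground layer = {0:t}
drop-orders for the pieces not yet dropped (sum over which currently-grounded one goes next):
  1 to go: {8} 1  {9} 1
  2 to go: {8,9} 2
  3 to go: {7,8,9} 2
  4 to go: {6,7,8,9} 2
  5 to go: {4,6,7,8,9} 2  {5,6,7,8,9} 2
  6 to go: {4,5,6,7,8,9} 4
  7 to go: {1,4,5,6,7,8,9} 4  {3,4,5,6,7,8,9} 4
  8 to go: {1,3,4,5,6,7,8,9} 8  {2,3,4,5,6,7,8,9} 4
  if 0:t drops first: 12 orders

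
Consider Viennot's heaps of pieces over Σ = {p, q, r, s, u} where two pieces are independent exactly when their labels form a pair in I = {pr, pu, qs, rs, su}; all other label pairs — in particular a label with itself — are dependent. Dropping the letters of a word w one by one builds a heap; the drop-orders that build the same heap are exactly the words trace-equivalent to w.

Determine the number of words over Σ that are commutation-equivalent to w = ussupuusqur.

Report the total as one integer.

0(u) covers ∅
1(s) covers ∅
2(s) covers 1:s
3(u) covers 0:u
4(p) covers 2:s
5(u) covers 3:u
6(u) covers 5:u
7(s) covers 4:p
8(q) covers 4:p, 6:u
9(u) covers 8:q
10(r) covers 9:u
floor of heap: 0:u, 1:s
completions by unplaced set U, small U first (add the entries for U minus each lowest piece of U):
  |U|=1: {7}:1  {10}:1
  |U|=2: {7,10}:2  {9,10}:1
  |U|=3: {7,9,10}:3  {8,9,10}:1
  |U|=4: {6,8,9,10}:1  {7,8,9,10}:4
  |U|=5: {4,7,8,9,10}:4  {5,6,8,9,10}:1  {6,7,8,9,10}:5
  |U|=6: {2,4,7,8,9,10}:4  {3,5,6,8,9,10}:1  {4,6,7,8,9,10}:9  {5,6,7,8,9,10}:6
  |U|=7: {0,3,5,6,8,9,10}:1  {1,2,4,7,8,9,10}:4  {2,4,6,7,8,9,10}:13  {3,5,6,7,8,9,10}:7  {4,5,6,7,8,9,10}:15
  |U|=8: {0,3,5,6,7,8,9,10}:8  {1,2,4,6,7,8,9,10}:17  {2,4,5,6,7,8,9,10}:28  {3,4,5,6,7,8,9,10}:22
  |U|=9: {0,3,4,5,6,7,8,9,10}:30  {1,2,4,5,6,7,8,9,10}:45  {2,3,4,5,6,7,8,9,10}:50
  start at 0(u): 95
  start at 1(s): 80
sum over floor = 175

175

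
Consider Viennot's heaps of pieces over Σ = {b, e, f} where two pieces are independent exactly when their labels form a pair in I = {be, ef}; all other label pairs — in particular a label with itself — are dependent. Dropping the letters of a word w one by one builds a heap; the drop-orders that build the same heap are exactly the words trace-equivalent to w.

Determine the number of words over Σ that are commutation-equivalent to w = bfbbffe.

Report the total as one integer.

7

drop 0:b onto floor
drop 1:f onto {0:b}
drop 2:b onto {1:f}
drop 3:b onto {2:b}
drop 4:f onto {3:b}
drop 5:f onto {4:f}
drop 6:e onto floor
ground layer = {0:b, 6:e}
drop-orders for the pieces not yet dropped (sum over which currently-grounded one goes next):
  1 to go: {5} 1  {6} 1
  2 to go: {4,5} 1  {5,6} 2
  3 to go: {3,4,5} 1  {4,5,6} 3
  4 to go: {2,3,4,5} 1  {3,4,5,6} 4
  5 to go: {1,2,3,4,5} 1  {2,3,4,5,6} 5
  if 0:b drops first: 6 orders
  if 6:e drops first: 1 orders
heap linearizations: 7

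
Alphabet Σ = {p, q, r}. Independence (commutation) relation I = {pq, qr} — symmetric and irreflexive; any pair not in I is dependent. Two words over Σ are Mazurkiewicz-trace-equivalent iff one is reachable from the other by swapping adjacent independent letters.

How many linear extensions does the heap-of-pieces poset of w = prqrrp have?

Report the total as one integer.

0(p) covers ∅
1(r) covers 0:p
2(q) covers ∅
3(r) covers 1:r
4(r) covers 3:r
5(p) covers 4:r
floor of heap: 0:p, 2:q
completions by unplaced set U, small U first (add the entries for U minus each lowest piece of U):
  |U|=1: {2}:1  {5}:1
  |U|=2: {2,5}:2  {4,5}:1
  |U|=3: {2,4,5}:3  {3,4,5}:1
  |U|=4: {1,3,4,5}:1  {2,3,4,5}:4
  start at 0(p): 5
  start at 2(q): 1
sum over floor = 6

6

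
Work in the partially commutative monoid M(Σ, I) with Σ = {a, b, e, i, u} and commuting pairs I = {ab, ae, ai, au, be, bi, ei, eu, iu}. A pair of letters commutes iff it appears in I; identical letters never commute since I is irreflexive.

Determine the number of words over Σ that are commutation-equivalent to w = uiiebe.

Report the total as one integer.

90

drop 0:u onto floor
drop 1:i onto floor
drop 2:i onto {1:i}
drop 3:e onto floor
drop 4:b onto {0:u}
drop 5:e onto {3:e}
ground layer = {0:u, 1:i, 3:e}
drop-orders for the pieces not yet dropped (sum over which currently-grounded one goes next):
  1 to go: {2} 1  {4} 1  {5} 1
  2 to go: {0,4} 1  {1,2} 1  {2,4} 2  {2,5} 2  {3,5} 1  {4,5} 2
  3 to go: {0,2,4} 3  {0,4,5} 3  {1,2,4} 3  {1,2,5} 3  {2,3,5} 3  {2,4,5} 6  {3,4,5} 3
  4 to go: {0,1,2,4} 6  {0,2,4,5} 12  {0,3,4,5} 6  {1,2,3,5} 6  {1,2,4,5} 12  {2,3,4,5} 12
  if 0:u drops first: 30 orders
  if 1:i drops first: 30 orders
  if 3:e drops first: 30 orders
heap linearizations: 90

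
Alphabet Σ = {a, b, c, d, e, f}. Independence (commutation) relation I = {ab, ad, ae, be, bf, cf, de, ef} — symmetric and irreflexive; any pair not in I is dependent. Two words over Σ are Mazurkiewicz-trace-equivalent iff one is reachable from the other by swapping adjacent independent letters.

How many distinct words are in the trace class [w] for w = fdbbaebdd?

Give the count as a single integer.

63

0(f) covers ∅
1(d) covers 0:f
2(b) covers 1:d
3(b) covers 2:b
4(a) covers 0:f
5(e) covers ∅
6(b) covers 3:b
7(d) covers 6:b
8(d) covers 7:d
floor of heap: 0:f, 5:e
completions by unplaced set U, small U first (add the entries for U minus each lowest piece of U):
  |U|=1: {4}:1  {5}:1  {8}:1
  |U|=2: {4,5}:2  {4,8}:2  {5,8}:2  {7,8}:1
  |U|=3: {4,5,8}:6  {4,7,8}:3  {5,7,8}:3  {6,7,8}:1
  |U|=4: {3,6,7,8}:1  {4,5,7,8}:12  {4,6,7,8}:4  {5,6,7,8}:4
  |U|=5: {2,3,6,7,8}:1  {3,4,6,7,8}:5  {3,5,6,7,8}:5  {4,5,6,7,8}:20
  |U|=6: {1,2,3,6,7,8}:1  {2,3,4,6,7,8}:6  {2,3,5,6,7,8}:6  {3,4,5,6,7,8}:30
  |U|=7: {1,2,3,4,6,7,8}:7  {1,2,3,5,6,7,8}:7  {2,3,4,5,6,7,8}:42
  start at 0(f): 56
  start at 5(e): 7
sum over floor = 63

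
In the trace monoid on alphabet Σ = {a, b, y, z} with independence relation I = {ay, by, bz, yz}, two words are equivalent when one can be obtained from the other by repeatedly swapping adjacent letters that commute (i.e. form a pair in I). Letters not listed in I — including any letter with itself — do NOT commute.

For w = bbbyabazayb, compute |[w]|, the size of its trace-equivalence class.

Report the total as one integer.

piece 0:b — minimal
piece 1:b rests on {0:b}
piece 2:b rests on {1:b}
piece 3:y — minimal
piece 4:a rests on {2:b}
piece 5:b rests on {4:a}
piece 6:a rests on {5:b}
piece 7:z rests on {6:a}
piece 8:a rests on {7:z}
piece 9:y rests on {3:y}
piece 10:b rests on {8:a}
minimal pieces: {0:b, 3:y}
ways to finish when only these pieces remain (= sum over removing one remaining piece with nothing left below it):
  1 left: {9}→1  {10}→1
  2 left: {3,9}→1  {8,10}→1  {9,10}→2
  3 left: {3,9,10}→3  {7,8,10}→1  {8,9,10}→3
  4 left: {3,8,9,10}→6  {6,7,8,10}→1  {7,8,9,10}→4
  5 left: {3,7,8,9,10}→10  {5,6,7,8,10}→1  {6,7,8,9,10}→5
  6 left: {3,6,7,8,9,10}→15  {4,5,6,7,8,10}→1  {5,6,7,8,9,10}→6
  7 left: {2,4,5,6,7,8,10}→1  {3,5,6,7,8,9,10}→21  {4,5,6,7,8,9,10}→7
  8 left: {1,2,4,5,6,7,8,10}→1  {2,4,5,6,7,8,9,10}→8  {3,4,5,6,7,8,9,10}→28
  9 left: {0,1,2,4,5,6,7,8,10}→1  {1,2,4,5,6,7,8,9,10}→9  {2,3,4,5,6,7,8,9,10}→36
  placing 0:b first → 45 extensions
  placing 3:y first → 10 extensions
total linear extensions = 55

55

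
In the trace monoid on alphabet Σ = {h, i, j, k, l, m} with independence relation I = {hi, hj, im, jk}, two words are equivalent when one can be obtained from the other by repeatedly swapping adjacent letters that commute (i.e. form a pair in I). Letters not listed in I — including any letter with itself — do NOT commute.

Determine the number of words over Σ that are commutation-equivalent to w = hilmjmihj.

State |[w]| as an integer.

10

piece 0:h — minimal
piece 1:i — minimal
piece 2:l rests on {0:h, 1:i}
piece 3:m rests on {2:l}
piece 4:j rests on {3:m}
piece 5:m rests on {4:j}
piece 6:i rests on {4:j}
piece 7:h rests on {5:m}
piece 8:j rests on {5:m, 6:i}
minimal pieces: {0:h, 1:i}
ways to finish when only these pieces remain (= sum over removing one remaining piece with nothing left below it):
  1 left: {7}→1  {8}→1
  2 left: {6,8}→1  {7,8}→2
  3 left: {5,7,8}→2  {6,7,8}→3
  4 left: {5,6,7,8}→5
  5 left: {4,5,6,7,8}→5
  6 left: {3,4,5,6,7,8}→5
  7 left: {2,3,4,5,6,7,8}→5
  placing 0:h first → 5 extensions
  placing 1:i first → 5 extensions
total linear extensions = 10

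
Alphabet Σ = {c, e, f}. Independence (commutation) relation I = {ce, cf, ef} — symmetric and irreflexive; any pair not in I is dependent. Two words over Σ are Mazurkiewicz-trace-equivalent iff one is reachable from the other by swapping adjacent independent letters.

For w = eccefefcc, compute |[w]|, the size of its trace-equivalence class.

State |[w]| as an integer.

1260

piece 0:e — minimal
piece 1:c — minimal
piece 2:c rests on {1:c}
piece 3:e rests on {0:e}
piece 4:f — minimal
piece 5:e rests on {3:e}
piece 6:f rests on {4:f}
piece 7:c rests on {2:c}
piece 8:c rests on {7:c}
minimal pieces: {0:e, 1:c, 4:f}
ways to finish when only these pieces remain (= sum over removing one remaining piece with nothing left below it):
  1 left: {5}→1  {6}→1  {8}→1
  2 left: {3,5}→1  {4,6}→1  {5,6}→2  {5,8}→2  {6,8}→2  {7,8}→1
  3 left: {0,3,5}→1  {2,7,8}→1  {3,5,6}→3  {3,5,8}→3  {4,5,6}→3  {4,6,8}→3  {5,6,8}→6  {5,7,8}→3  {6,7,8}→3
  4 left: {0,3,5,6}→4  {0,3,5,8}→4  {1,2,7,8}→1  {2,5,7,8}→4  {2,6,7,8}→4  {3,4,5,6}→6  {3,5,6,8}→12  {3,5,7,8}→6  {4,5,6,8}→12  {4,6,7,8}→6  {5,6,7,8}→12
  5 left: {0,3,4,5,6}→10  {0,3,5,6,8}→20  {0,3,5,7,8}→10  {1,2,5,7,8}→5  {1,2,6,7,8}→5  {2,3,5,7,8}→10  {2,4,6,7,8}→10  {2,5,6,7,8}→20  {3,4,5,6,8}→30  {3,5,6,7,8}→30  {4,5,6,7,8}→30
  6 left: {0,2,3,5,7,8}→20  {0,3,4,5,6,8}→60  {0,3,5,6,7,8}→60  {1,2,3,5,7,8}→15  {1,2,4,6,7,8}→15  {1,2,5,6,7,8}→30  {2,3,5,6,7,8}→60  {2,4,5,6,7,8}→60  {3,4,5,6,7,8}→90
  7 left: {0,1,2,3,5,7,8}→35  {0,2,3,5,6,7,8}→140  {0,3,4,5,6,7,8}→210  {1,2,3,5,6,7,8}→105  {1,2,4,5,6,7,8}→105  {2,3,4,5,6,7,8}→210
  placing 0:e first → 420 extensions
  placing 1:c first → 560 extensions
  placing 4:f first → 280 extensions
total linear extensions = 1260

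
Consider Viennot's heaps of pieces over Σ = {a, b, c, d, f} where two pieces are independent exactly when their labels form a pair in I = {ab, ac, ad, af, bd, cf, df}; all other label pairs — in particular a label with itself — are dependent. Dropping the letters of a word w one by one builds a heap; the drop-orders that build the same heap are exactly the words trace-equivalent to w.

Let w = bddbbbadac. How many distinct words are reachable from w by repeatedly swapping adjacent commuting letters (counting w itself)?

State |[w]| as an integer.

#0=b has no predecessor
#1=d has no predecessor
#2=d depends on [1:d]
#3=b depends on [0:b]
#4=b depends on [3:b]
#5=b depends on [4:b]
#6=a has no predecessor
#7=d depends on [2:d]
#8=a depends on [6:a]
#9=c depends on [5:b, 7:d]
sources: [0:b, 1:d, 6:a]
N(rest) = Σ N(rest − s) over sources s of rest; N(one piece) = 1:
  size 1 → [8]=1  [9]=1
  size 2 → [5,9]=1  [6,8]=1  [7,9]=1  [8,9]=2
  size 3 → [2,7,9]=1  [4,5,9]=1  [5,7,9]=2  [5,8,9]=3  [6,8,9]=3  [7,8,9]=3
  size 4 → [1,2,7,9]=1  [2,5,7,9]=3  [2,7,8,9]=4  [3,4,5,9]=1  [4,5,7,9]=3  [4,5,8,9]=4  [5,6,8,9]=6  [5,7,8,9]=8  [6,7,8,9]=6
  size 5 → [0,3,4,5,9]=1  [1,2,5,7,9]=4  [1,2,7,8,9]=5  [2,4,5,7,9]=6  [2,5,7,8,9]=15  [2,6,7,8,9]=10  [3,4,5,7,9]=4  [3,4,5,8,9]=5  [4,5,6,8,9]=10  [4,5,7,8,9]=15  [5,6,7,8,9]=20
  size 6 → [0,3,4,5,7,9]=5  [0,3,4,5,8,9]=6  [1,2,4,5,7,9]=10  [1,2,5,7,8,9]=24  [1,2,6,7,8,9]=15  [2,3,4,5,7,9]=10  [2,4,5,7,8,9]=36  [2,5,6,7,8,9]=45  [3,4,5,6,8,9]=15  [3,4,5,7,8,9]=24  [4,5,6,7,8,9]=45
  size 7 → [0,2,3,4,5,7,9]=15  [0,3,4,5,6,8,9]=21  [0,3,4,5,7,8,9]=35  [1,2,3,4,5,7,9]=20  [1,2,4,5,7,8,9]=70  [1,2,5,6,7,8,9]=84  [2,3,4,5,7,8,9]=70  [2,4,5,6,7,8,9]=126  [3,4,5,6,7,8,9]=84
  size 8 → [0,1,2,3,4,5,7,9]=35  [0,2,3,4,5,7,8,9]=120  [0,3,4,5,6,7,8,9]=140  [1,2,3,4,5,7,8,9]=160  [1,2,4,5,6,7,8,9]=280  [2,3,4,5,6,7,8,9]=280
  first=0(b) contributes 720
  first=1(d) contributes 540
  first=6(a) contributes 315
|[w]| = 1575

1575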